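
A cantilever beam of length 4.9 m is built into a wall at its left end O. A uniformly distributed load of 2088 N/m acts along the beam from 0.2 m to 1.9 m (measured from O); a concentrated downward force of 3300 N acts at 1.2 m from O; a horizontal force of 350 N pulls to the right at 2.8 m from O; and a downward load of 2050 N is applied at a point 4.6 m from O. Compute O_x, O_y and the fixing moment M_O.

Resultant of the distributed load: 2088 × 1.7 = 3549.6 N at 1.05 m from O.
ΣF_x = 0: O_x + 350 = 0 → O_x = -350.0 N.
ΣF_y = 0: O_y − 2088·1.7 − 3300 − 2050 = 0 → O_y = 8900 N.
ΣM about O: M_O − (2088·1.7)·1.05 − 3300·1.2 − 2050·4.6 = 0 → M_O = 17120 N·m.

O_x = -350.0 N, O_y = 8900 N, M_O = 17120 N·m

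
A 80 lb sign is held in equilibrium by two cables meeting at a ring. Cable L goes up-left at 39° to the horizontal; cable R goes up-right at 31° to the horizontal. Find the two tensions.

T_L = 72.97 lb, T_R = 66.16 lb

ΣF_x = 0: −T_L·cos39° + T_R·cos31° = 0 → T_R = 0.906644·T_L.
ΣF_y = 0: T_L·sin39° + T_R·sin31° = 80.
Substitute: T_L·(0.62932 + 0.906644·0.515038) = 80 → T_L = 72.9743 ≈ 72.97 lb.
Then T_R = 0.906644 × 72.9743 = 66.16 lb.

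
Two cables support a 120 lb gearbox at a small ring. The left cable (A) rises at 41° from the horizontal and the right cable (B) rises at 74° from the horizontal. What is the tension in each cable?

T_A = 36.50 lb, T_B = 99.93 lb

ΣF_x = 0: −T_A·cos41° + T_B·cos74° = 0 → T_B = 2.73805·T_A.
ΣF_y = 0: T_A·sin41° + T_B·sin74° = 120.
Substitute: T_A·(0.656059 + 2.73805·0.961262) = 120 → T_A = 36.4959 ≈ 36.50 lb.
Then T_B = 2.73805 × 36.4959 = 99.93 lb.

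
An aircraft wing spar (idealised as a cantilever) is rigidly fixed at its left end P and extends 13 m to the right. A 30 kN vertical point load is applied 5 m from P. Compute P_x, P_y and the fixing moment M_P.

P_x = 0, P_y = 30.00 kN, M_P = 150.0 kN·m

ΣF_x = 0: P_x = 0.
ΣF_y = 0: P_y − 30 = 0 → P_y = 30.00 kN.
ΣM about P: M_P − 30·5 = 0 → M_P = 150.0 kN·m.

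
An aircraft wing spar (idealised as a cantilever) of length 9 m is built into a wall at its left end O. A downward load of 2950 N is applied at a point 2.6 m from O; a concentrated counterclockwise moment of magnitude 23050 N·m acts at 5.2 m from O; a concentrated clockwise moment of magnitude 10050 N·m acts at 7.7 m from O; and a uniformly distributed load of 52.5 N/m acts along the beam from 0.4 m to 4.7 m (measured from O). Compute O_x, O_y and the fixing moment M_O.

O_x = 0, O_y = 3176 N, M_O = -4754 N·m

Resultant of the distributed load: 52.5 × 4.3 = 225.75 N at 2.55 m from O.
ΣF_x = 0: O_x = 0.
ΣF_y = 0: O_y − 2950 − 52.5·4.3 = 0 → O_y = 3176 N.
ΣM about O: M_O − 2950·2.6 + 23050 − 10050 − (52.5·4.3)·2.55 = 0 → M_O = -4754 N·m.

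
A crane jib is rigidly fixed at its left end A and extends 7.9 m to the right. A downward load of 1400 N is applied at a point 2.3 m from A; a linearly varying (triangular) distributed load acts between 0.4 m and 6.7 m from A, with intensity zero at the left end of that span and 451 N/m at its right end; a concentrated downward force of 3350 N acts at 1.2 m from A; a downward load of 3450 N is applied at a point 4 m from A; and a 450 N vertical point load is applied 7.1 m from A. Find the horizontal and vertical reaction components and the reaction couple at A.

A_x = 0, A_y = 10070 N, M_A = 30770 N·m

Resultant of the triangular load: ½ × 451 × 6.3 = 1420.65 N, acting at 4.6 m from A (one-third of the span from the peak).
ΣF_x = 0: A_x = 0.
ΣF_y = 0: A_y − 1400 − ½·451·6.3 − 3350 − 3450 − 450 = 0 → A_y = 10070 N.
ΣM about A: M_A − 1400·2.3 − (½·451·6.3)·4.6 − 3350·1.2 − 3450·4 − 450·7.1 = 0 → M_A = 30770 N·m.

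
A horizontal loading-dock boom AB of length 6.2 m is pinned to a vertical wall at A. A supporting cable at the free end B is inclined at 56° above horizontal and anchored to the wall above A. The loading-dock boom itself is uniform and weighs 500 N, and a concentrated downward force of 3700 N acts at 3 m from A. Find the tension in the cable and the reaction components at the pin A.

ΣM about A: T·sin56°·6.2 − 500·3.1 − 3700·3 = 0 → T = 12650/(6.2·0.829038) = 2461.07 ≈ 2461 N.
ΣF_x = 0: A_x − T·cos56° = 0 → A_x = 2461.07 × 0.559193 = 1376 N.
ΣF_y = 0: A_y + T·sin56° − 500 − 3700 = 0 → A_y = 4200 − 2461.07 × 0.829038 = 2160 N.

T = 2461 N, A_x = 1376 N, A_y = 2160 N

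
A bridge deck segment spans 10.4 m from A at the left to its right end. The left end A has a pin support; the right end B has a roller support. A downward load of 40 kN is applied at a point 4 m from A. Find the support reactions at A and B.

ΣM about A: B_y·10.4 − 40·4 = 0 → B_y = 160/10.4 = 15.3846 ≈ 15.38 kN.
ΣF_y = 0: A_y + 15.3846 − 40 = 0 → A_y = 24.62 kN.
ΣF_x = 0: no horizontal applied forces, so A_x = 0.

A_x = 0, A_y = 24.62 kN, B_y = 15.38 kN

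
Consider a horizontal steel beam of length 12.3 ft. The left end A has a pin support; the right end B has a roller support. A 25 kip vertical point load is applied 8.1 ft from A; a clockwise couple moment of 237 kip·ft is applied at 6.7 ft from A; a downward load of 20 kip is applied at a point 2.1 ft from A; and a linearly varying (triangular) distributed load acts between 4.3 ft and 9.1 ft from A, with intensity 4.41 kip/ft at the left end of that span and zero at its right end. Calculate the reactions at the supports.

Resultant of the triangular load: ½ × 4.41 × 4.8 = 10.584 kip, acting at 5.9 ft from A (one-third of the span from the peak).
Taking moments about A: B_y·12.3 − 25·8.1 − 237 − 20·2.1 − (½·4.41·4.8)·5.9 = 0 → B_y = 543.9456/12.3 = 44.2232 ≈ 44.22 kip.
ΣF_y = 0: A_y + 44.2232 − 25 − 20 − ½·4.41·4.8 = 0 → A_y = 11.36 kip.
ΣF_x = 0: no horizontal applied forces, so A_x = 0.

A_x = 0, A_y = 11.36 kip, B_y = 44.22 kip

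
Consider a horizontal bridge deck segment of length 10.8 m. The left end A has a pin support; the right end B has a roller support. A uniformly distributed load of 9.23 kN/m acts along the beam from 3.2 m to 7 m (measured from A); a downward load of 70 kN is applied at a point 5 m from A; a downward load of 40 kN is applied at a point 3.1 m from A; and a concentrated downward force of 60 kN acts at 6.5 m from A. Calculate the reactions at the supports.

Resultant of the distributed load: 9.23 × 3.8 = 35.074 kN at 5.1 m from A.
Moments about A: B_y·10.8 − (9.23·3.8)·5.1 − 70·5 − 40·3.1 − 60·6.5 = 0 → B_y = 1042.8774/10.8 = 96.5627 ≈ 96.56 kN.
ΣF_y = 0: A_y + 96.5627 − 9.23·3.8 − 70 − 40 − 60 = 0 → A_y = 108.5 kN.
ΣF_x = 0: no horizontal applied forces, so A_x = 0.

A_x = 0, A_y = 108.5 kN, B_y = 96.56 kN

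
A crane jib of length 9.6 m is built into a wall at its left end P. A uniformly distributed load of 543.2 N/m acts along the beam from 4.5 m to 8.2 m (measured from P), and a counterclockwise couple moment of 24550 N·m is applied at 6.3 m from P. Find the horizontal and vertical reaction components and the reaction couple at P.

P_x = 0, P_y = 2010 N, M_P = -11790 N·m

Resultant of the distributed load: 543.2 × 3.7 = 2009.84 N at 6.35 m from P.
ΣF_x = 0: P_x = 0.
ΣF_y = 0: P_y − 543.2·3.7 = 0 → P_y = 2010 N.
ΣM about P: M_P − (543.2·3.7)·6.35 + 24550 = 0 → M_P = -11790 N·m.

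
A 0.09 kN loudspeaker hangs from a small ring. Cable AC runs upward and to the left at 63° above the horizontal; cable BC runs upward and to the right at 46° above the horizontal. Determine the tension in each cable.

T_AC = 0.06612 kN, T_BC = 0.04321 kN

ΣF_x = 0: −T_AC·cos63° + T_BC·cos46° = 0 → T_BC = 0.653545·T_AC.
ΣF_y = 0: T_AC·sin63° + T_BC·sin46° = 0.09.
Substitute: T_AC·(0.891007 + 0.653545·0.71934) = 0.09 → T_AC = 0.0661216 ≈ 0.06612 kN.
Then T_BC = 0.653545 × 0.0661216 = 0.04321 kN.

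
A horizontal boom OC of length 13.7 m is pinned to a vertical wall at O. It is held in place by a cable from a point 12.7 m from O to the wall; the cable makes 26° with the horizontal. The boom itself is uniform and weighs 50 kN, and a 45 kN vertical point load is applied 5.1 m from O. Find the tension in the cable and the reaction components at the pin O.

ΣM about O: T·sin26°·12.7 − 50·6.85 − 45·5.1 = 0 → T = 572/(12.7·0.438371) = 102.743 ≈ 102.7 kN.
ΣF_x = 0: O_x − T·cos26° = 0 → O_x = 102.743 × 0.898794 = 92.34 kN.
ΣF_y = 0: O_y + T·sin26° − 50 − 45 = 0 → O_y = 95 − 102.743 × 0.438371 = 49.96 kN.

T = 102.7 kN, O_x = 92.34 kN, O_y = 49.96 kN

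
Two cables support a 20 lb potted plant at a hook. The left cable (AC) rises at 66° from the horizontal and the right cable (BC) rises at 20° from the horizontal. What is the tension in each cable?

ΣF_x = 0: −T_AC·cos66° + T_BC·cos20° = 0 → T_BC = 0.43284·T_AC.
ΣF_y = 0: T_AC·sin66° + T_BC·sin20° = 20.
Substitute: T_AC·(0.913545 + 0.43284·0.34202) = 20 → T_AC = 18.8398 ≈ 18.84 lb.
Then T_BC = 0.43284 × 18.8398 = 8.155 lb.

T_AC = 18.84 lb, T_BC = 8.155 lb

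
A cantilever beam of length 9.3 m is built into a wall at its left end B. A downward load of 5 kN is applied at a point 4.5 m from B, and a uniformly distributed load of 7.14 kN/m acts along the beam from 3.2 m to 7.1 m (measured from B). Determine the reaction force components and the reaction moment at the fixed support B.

B_x = 0, B_y = 32.85 kN, M_B = 165.9 kN·m

Resultant of the distributed load: 7.14 × 3.9 = 27.846 kN at 5.15 m from B.
ΣF_x = 0: B_x = 0.
ΣF_y = 0: B_y − 5 − 7.14·3.9 = 0 → B_y = 32.85 kN.
ΣM about B: M_B − 5·4.5 − (7.14·3.9)·5.15 = 0 → M_B = 165.9 kN·m.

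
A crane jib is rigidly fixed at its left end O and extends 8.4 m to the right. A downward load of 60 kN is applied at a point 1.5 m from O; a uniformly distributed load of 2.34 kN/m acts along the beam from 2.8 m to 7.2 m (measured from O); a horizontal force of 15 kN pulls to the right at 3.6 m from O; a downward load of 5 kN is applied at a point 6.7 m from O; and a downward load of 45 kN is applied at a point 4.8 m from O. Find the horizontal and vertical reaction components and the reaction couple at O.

Resultant of the distributed load: 2.34 × 4.4 = 10.296 kN at 5 m from O.
ΣF_x = 0: O_x + 15 = 0 → O_x = -15.00 kN.
ΣF_y = 0: O_y − 60 − 2.34·4.4 − 5 − 45 = 0 → O_y = 120.3 kN.
ΣM about O: M_O − 60·1.5 − (2.34·4.4)·5 − 5·6.7 − 45·4.8 = 0 → M_O = 391.0 kN·m.

O_x = -15.00 kN, O_y = 120.3 kN, M_O = 391.0 kN·m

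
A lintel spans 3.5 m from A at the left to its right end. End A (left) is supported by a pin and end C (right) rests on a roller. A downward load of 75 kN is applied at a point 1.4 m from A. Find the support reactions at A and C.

A_x = 0, A_y = 45.00 kN, C_y = 30.00 kN

Moments about A: C_y·3.5 − 75·1.4 = 0 → C_y = 105/3.5 = 30.00 kN.
ΣF_y = 0: A_y + 30 − 75 = 0 → A_y = 45.00 kN.
ΣF_x = 0: no horizontal applied forces, so A_x = 0.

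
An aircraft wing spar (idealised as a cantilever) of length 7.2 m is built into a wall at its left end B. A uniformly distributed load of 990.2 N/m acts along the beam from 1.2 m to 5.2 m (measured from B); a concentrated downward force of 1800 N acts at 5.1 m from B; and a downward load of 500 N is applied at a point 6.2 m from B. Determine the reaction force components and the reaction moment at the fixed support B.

Resultant of the distributed load: 990.2 × 4 = 3960.8 N at 3.2 m from B.
ΣF_x = 0: B_x = 0.
ΣF_y = 0: B_y − 990.2·4 − 1800 − 500 = 0 → B_y = 6261 N.
ΣM about B: M_B − (990.2·4)·3.2 − 1800·5.1 − 500·6.2 = 0 → M_B = 24950 N·m.

B_x = 0, B_y = 6261 N, M_B = 24950 N·m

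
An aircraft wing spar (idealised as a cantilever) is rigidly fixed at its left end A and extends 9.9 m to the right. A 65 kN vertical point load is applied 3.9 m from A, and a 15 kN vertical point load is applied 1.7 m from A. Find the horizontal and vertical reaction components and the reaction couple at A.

A_x = 0, A_y = 80.00 kN, M_A = 279.0 kN·m

ΣF_x = 0: A_x = 0.
ΣF_y = 0: A_y − 65 − 15 = 0 → A_y = 80.00 kN.
ΣM about A: M_A − 65·3.9 − 15·1.7 = 0 → M_A = 279.0 kN·m.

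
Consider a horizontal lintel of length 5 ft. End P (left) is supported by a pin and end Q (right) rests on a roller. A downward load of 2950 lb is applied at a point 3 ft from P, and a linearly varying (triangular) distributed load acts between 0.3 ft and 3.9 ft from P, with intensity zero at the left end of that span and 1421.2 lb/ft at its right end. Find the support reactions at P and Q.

Resultant of the triangular load: ½ × 1421.2 × 3.6 = 2558.16 lb, acting at 2.7 ft from P (one-third of the span from the peak).
Moments about P: Q_y·5 − 2950·3 − (½·1421.2·3.6)·2.7 = 0 → Q_y = 15757.032/5 = 3151.41 ≈ 3151 lb.
ΣF_y = 0: P_y + 3151.41 − 2950 − ½·1421.2·3.6 = 0 → P_y = 2357 lb.
ΣF_x = 0: no horizontal applied forces, so P_x = 0.

P_x = 0, P_y = 2357 lb, Q_y = 3151 lb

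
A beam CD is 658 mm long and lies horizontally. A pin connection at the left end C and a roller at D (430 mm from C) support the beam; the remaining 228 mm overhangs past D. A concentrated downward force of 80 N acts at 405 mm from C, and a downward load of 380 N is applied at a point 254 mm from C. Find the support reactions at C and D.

C_x = 0, C_y = 160.2 N, D_y = 299.8 N

Moments about C: D_y·430 − 80·405 − 380·254 = 0 → D_y = 128920/430 = 299.814 ≈ 299.8 N.
ΣF_y = 0: C_y + 299.814 − 80 − 380 = 0 → C_y = 160.2 N.
ΣF_x = 0: no horizontal applied forces, so C_x = 0.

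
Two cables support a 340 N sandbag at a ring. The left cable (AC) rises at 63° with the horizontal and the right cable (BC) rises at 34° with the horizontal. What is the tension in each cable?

T_AC = 284.0 N, T_BC = 155.5 N

ΣF_x = 0: −T_AC·cos63° + T_BC·cos34° = 0 → T_BC = 0.547611·T_AC.
ΣF_y = 0: T_AC·sin63° + T_BC·sin34° = 340.
Substitute: T_AC·(0.891007 + 0.547611·0.559193) = 340 → T_AC = 283.99 ≈ 284.0 N.
Then T_BC = 0.547611 × 283.99 = 155.5 N.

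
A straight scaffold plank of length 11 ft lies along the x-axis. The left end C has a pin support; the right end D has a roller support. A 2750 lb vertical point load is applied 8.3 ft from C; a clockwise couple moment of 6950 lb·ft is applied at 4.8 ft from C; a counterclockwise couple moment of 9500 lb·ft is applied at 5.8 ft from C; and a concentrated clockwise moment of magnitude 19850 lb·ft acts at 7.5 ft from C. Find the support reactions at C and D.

C_x = 0, C_y = -897.7 lb, D_y = 3648 lb

Taking moments about C: D_y·11 − 2750·8.3 − 6950 + 9500 − 19850 = 0 → D_y = 40125/11 = 3647.73 ≈ 3648 lb.
ΣF_y = 0: C_y + 3647.73 − 2750 = 0 → C_y = -897.7 lb.
ΣF_x = 0: no horizontal applied forces, so C_x = 0.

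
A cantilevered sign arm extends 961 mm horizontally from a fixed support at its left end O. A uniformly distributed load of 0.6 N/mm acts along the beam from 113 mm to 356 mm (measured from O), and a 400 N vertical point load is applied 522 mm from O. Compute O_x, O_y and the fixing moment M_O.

O_x = 0, O_y = 545.8 N, M_O = 243000 N·mm

Resultant of the distributed load: 0.6 × 243 = 145.8 N at 234.5 mm from O.
ΣF_x = 0: O_x = 0.
ΣF_y = 0: O_y − 0.6·243 − 400 = 0 → O_y = 545.8 N.
ΣM about O: M_O − (0.6·243)·234.5 − 400·522 = 0 → M_O = 243000 N·mm.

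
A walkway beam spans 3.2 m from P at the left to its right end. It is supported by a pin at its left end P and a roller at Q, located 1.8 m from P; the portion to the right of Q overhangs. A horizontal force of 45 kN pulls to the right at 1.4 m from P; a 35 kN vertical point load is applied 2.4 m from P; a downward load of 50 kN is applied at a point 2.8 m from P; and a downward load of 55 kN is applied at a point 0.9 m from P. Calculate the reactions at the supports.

Taking moments about P: Q_y·1.8 − 35·2.4 − 50·2.8 − 55·0.9 = 0 → Q_y = 273.5/1.8 = 151.944 ≈ 151.9 kN.
ΣF_y = 0: P_y + 151.944 − 35 − 50 − 55 = 0 → P_y = -11.94 kN.
ΣF_x = 0: P_x + 45 = 0 → P_x = -45.00 kN.

P_x = -45.00 kN, P_y = -11.94 kN, Q_y = 151.9 kN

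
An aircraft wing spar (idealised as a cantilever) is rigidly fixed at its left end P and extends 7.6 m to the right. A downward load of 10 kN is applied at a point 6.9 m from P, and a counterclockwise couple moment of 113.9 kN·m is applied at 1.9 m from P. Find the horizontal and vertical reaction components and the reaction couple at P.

ΣF_x = 0: P_x = 0.
ΣF_y = 0: P_y − 10 = 0 → P_y = 10.00 kN.
ΣM about P: M_P − 10·6.9 + 113.9 = 0 → M_P = -44.90 kN·m.

P_x = 0, P_y = 10.00 kN, M_P = -44.90 kN·m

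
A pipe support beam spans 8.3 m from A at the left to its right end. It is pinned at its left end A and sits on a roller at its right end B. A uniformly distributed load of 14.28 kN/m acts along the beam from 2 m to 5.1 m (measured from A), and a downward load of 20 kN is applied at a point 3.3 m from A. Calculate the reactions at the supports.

Resultant of the distributed load: 14.28 × 3.1 = 44.268 kN at 3.55 m from A.
Taking moments about A: B_y·8.3 − (14.28·3.1)·3.55 − 20·3.3 = 0 → B_y = 223.1514/8.3 = 26.8857 ≈ 26.89 kN.
ΣF_y = 0: A_y + 26.8857 − 14.28·3.1 − 20 = 0 → A_y = 37.38 kN.
ΣF_x = 0: no horizontal applied forces, so A_x = 0.

A_x = 0, A_y = 37.38 kN, B_y = 26.89 kN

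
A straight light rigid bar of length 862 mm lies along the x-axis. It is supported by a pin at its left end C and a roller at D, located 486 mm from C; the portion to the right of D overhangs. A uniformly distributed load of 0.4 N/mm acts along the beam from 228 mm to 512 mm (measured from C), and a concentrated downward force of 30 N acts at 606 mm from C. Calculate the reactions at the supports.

C_x = 0, C_y = 19.71 N, D_y = 123.9 N

Resultant of the distributed load: 0.4 × 284 = 113.6 N at 370 mm from C.
Moments about C: D_y·486 − (0.4·284)·370 − 30·606 = 0 → D_y = 60212/486 = 123.893 ≈ 123.9 N.
ΣF_y = 0: C_y + 123.893 − 0.4·284 − 30 = 0 → C_y = 19.71 N.
ΣF_x = 0: no horizontal applied forces, so C_x = 0.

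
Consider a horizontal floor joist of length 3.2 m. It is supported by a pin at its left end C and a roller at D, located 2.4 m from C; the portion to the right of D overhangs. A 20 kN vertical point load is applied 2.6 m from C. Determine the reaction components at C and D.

ΣM about C: D_y·2.4 − 20·2.6 = 0 → D_y = 52/2.4 = 21.6667 ≈ 21.67 kN.
ΣF_y = 0: C_y + 21.6667 − 20 = 0 → C_y = -1.667 kN.
ΣF_x = 0: no horizontal applied forces, so C_x = 0.

C_x = 0, C_y = -1.667 kN, D_y = 21.67 kN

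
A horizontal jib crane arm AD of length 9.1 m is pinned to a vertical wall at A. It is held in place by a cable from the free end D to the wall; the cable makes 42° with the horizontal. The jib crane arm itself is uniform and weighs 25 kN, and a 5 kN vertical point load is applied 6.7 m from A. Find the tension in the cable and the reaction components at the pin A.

T = 24.18 kN, A_x = 17.97 kN, A_y = 13.82 kN

ΣM about A: T·sin42°·9.1 − 25·4.55 − 5·6.7 = 0 → T = 147.25/(9.1·0.669131) = 24.1826 ≈ 24.18 kN.
ΣF_x = 0: A_x − T·cos42° = 0 → A_x = 24.1826 × 0.743145 = 17.97 kN.
ΣF_y = 0: A_y + T·sin42° − 25 − 5 = 0 → A_y = 30 − 24.1826 × 0.669131 = 13.82 kN.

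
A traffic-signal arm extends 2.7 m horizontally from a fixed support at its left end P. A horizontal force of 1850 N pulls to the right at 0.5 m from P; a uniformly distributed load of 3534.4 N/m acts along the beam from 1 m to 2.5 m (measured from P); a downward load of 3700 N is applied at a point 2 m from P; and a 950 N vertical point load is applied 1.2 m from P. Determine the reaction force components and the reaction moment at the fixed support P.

P_x = -1850 N, P_y = 9952 N, M_P = 17820 N·m

Resultant of the distributed load: 3534.4 × 1.5 = 5301.6 N at 1.75 m from P.
ΣF_x = 0: P_x + 1850 = 0 → P_x = -1850 N.
ΣF_y = 0: P_y − 3534.4·1.5 − 3700 − 950 = 0 → P_y = 9952 N.
ΣM about P: M_P − (3534.4·1.5)·1.75 − 3700·2 − 950·1.2 = 0 → M_P = 17820 N·m.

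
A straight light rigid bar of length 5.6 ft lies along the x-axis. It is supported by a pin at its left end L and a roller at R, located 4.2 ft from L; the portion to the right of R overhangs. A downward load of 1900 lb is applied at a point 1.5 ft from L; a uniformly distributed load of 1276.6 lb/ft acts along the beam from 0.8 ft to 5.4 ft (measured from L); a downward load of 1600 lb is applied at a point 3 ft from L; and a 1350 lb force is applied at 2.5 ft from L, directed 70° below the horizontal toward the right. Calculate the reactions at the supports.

L_x = -461.7 lb, L_y = 3730 lb, R_y = 6911 lb

Resultant of the distributed load: 1276.6 × 4.6 = 5872.36 lb at 3.1 ft from L.
Moments about L: R_y·4.2 − 1900·1.5 − (1276.6·4.6)·3.1 − 1600·3 − 1350·sin70°·2.5 = 0 → R_y = 29025.8/4.2 = 6910.9 ≈ 6911 lb.
ΣF_y = 0: L_y + 6910.9 − 1900 − 1276.6·4.6 − 1600 − 1350·sin70° = 0 → L_y = 3730 lb.
ΣF_x = 0: L_x + 1350·cos70° = 0 → L_x = -461.7 lb.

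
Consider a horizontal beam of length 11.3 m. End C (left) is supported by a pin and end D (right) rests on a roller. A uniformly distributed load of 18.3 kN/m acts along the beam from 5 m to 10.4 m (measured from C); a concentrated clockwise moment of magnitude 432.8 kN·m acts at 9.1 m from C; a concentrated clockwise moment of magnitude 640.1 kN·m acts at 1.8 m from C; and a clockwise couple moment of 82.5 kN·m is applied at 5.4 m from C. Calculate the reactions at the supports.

Resultant of the distributed load: 18.3 × 5.4 = 98.82 kN at 7.7 m from C.
Moments about C: D_y·11.3 − (18.3·5.4)·7.7 − 432.8 − 640.1 − 82.5 = 0 → D_y = 1916.314/11.3 = 169.585 ≈ 169.6 kN.
ΣF_y = 0: C_y + 169.585 − 18.3·5.4 = 0 → C_y = -70.77 kN.
ΣF_x = 0: no horizontal applied forces, so C_x = 0.

C_x = 0, C_y = -70.77 kN, D_y = 169.6 kN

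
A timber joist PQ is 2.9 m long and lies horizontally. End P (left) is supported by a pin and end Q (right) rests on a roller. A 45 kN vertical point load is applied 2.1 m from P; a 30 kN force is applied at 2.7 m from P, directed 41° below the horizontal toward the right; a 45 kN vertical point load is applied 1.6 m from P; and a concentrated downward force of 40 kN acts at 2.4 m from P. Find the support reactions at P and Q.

P_x = -22.64 kN, P_y = 40.84 kN, Q_y = 108.8 kN

Taking moments about P: Q_y·2.9 − 45·2.1 − 30·sin41°·2.7 − 45·1.6 − 40·2.4 = 0 → Q_y = 315.641/2.9 = 108.842 ≈ 108.8 kN.
ΣF_y = 0: P_y + 108.842 − 45 − 30·sin41° − 45 − 40 = 0 → P_y = 40.84 kN.
ΣF_x = 0: P_x + 30·cos41° = 0 → P_x = -22.64 kN.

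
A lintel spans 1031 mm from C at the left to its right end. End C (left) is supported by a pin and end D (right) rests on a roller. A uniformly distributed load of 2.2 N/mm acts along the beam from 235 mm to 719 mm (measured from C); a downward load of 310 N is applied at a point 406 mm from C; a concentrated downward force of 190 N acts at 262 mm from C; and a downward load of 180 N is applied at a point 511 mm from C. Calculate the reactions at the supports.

C_x = 0, C_y = 992.6 N, D_y = 752.2 N

Resultant of the distributed load: 2.2 × 484 = 1064.8 N at 477 mm from C.
Moments about C: D_y·1031 − (2.2·484)·477 − 310·406 − 190·262 − 180·511 = 0 → D_y = 775529.6/1031 = 752.211 ≈ 752.2 N.
ΣF_y = 0: C_y + 752.211 − 2.2·484 − 310 − 190 − 180 = 0 → C_y = 992.6 N.
ΣF_x = 0: no horizontal applied forces, so C_x = 0.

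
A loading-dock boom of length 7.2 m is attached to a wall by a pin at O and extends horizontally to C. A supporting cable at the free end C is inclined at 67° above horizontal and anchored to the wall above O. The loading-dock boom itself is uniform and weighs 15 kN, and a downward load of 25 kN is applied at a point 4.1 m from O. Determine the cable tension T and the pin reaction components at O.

ΣM about O: T·sin67°·7.2 − 15·3.6 − 25·4.1 = 0 → T = 156.5/(7.2·0.920505) = 23.6132 ≈ 23.61 kN.
ΣF_x = 0: O_x − T·cos67° = 0 → O_x = 23.6132 × 0.390731 = 9.226 kN.
ΣF_y = 0: O_y + T·sin67° − 15 − 25 = 0 → O_y = 40 − 23.6132 × 0.920505 = 18.26 kN.

T = 23.61 kN, O_x = 9.226 kN, O_y = 18.26 kN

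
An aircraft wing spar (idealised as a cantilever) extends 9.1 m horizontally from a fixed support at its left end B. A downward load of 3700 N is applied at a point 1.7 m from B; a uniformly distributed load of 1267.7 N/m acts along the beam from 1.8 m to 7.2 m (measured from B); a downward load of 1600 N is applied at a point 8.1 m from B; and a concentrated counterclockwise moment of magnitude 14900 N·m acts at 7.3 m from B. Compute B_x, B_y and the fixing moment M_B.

B_x = 0, B_y = 12150 N, M_B = 35160 N·m

Resultant of the distributed load: 1267.7 × 5.4 = 6845.58 N at 4.5 m from B.
ΣF_x = 0: B_x = 0.
ΣF_y = 0: B_y − 3700 − 1267.7·5.4 − 1600 = 0 → B_y = 12150 N.
ΣM about B: M_B − 3700·1.7 − (1267.7·5.4)·4.5 − 1600·8.1 + 14900 = 0 → M_B = 35160 N·m.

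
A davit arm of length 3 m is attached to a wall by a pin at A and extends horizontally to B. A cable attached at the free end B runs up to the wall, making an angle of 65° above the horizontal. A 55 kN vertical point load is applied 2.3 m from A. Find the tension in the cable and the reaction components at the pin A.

T = 46.53 kN, A_x = 19.66 kN, A_y = 12.83 kN

ΣM about A: T·sin65°·3 − 55·2.3 = 0 → T = 126.5/(3·0.906308) = 46.5258 ≈ 46.53 kN.
ΣF_x = 0: A_x − T·cos65° = 0 → A_x = 46.5258 × 0.422618 = 19.66 kN.
ΣF_y = 0: A_y + T·sin65° − 55 = 0 → A_y = 55 − 46.5258 × 0.906308 = 12.83 kN.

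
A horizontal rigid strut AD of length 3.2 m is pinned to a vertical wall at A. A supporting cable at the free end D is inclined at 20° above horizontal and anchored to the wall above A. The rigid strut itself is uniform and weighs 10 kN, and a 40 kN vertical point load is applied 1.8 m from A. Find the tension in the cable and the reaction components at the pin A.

T = 80.40 kN, A_x = 75.56 kN, A_y = 22.50 kN

ΣM about A: T·sin20°·3.2 − 10·1.6 − 40·1.8 = 0 → T = 88/(3.2·0.34202) = 80.4047 ≈ 80.40 kN.
ΣF_x = 0: A_x − T·cos20° = 0 → A_x = 80.4047 × 0.939693 = 75.56 kN.
ΣF_y = 0: A_y + T·sin20° − 10 − 40 = 0 → A_y = 50 − 80.4047 × 0.34202 = 22.50 kN.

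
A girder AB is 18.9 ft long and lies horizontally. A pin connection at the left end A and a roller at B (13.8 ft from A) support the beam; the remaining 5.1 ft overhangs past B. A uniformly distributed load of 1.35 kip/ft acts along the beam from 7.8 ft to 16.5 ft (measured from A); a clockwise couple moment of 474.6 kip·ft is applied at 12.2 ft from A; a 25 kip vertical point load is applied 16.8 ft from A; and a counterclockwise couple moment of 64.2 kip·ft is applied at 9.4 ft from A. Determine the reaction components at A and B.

Resultant of the distributed load: 1.35 × 8.7 = 11.745 kip at 12.15 ft from A.
Taking moments about A: B_y·13.8 − (1.35·8.7)·12.15 − 474.6 − 25·16.8 + 64.2 = 0 → B_y = 973.10175/13.8 = 70.5146 ≈ 70.51 kip.
ΣF_y = 0: A_y + 70.5146 − 1.35·8.7 − 25 = 0 → A_y = -33.77 kip.
ΣF_x = 0: no horizontal applied forces, so A_x = 0.

A_x = 0, A_y = -33.77 kip, B_y = 70.51 kip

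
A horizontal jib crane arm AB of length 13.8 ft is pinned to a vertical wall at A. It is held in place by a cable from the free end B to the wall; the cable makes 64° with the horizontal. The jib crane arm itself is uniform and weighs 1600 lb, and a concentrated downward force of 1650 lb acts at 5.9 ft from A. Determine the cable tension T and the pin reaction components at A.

ΣM about A: T·sin64°·13.8 − 1600·6.9 − 1650·5.9 = 0 → T = 20775/(13.8·0.898794) = 1674.95 ≈ 1675 lb.
ΣF_x = 0: A_x − T·cos64° = 0 → A_x = 1674.95 × 0.438371 = 734.2 lb.
ΣF_y = 0: A_y + T·sin64° − 1600 − 1650 = 0 → A_y = 3250 − 1674.95 × 0.898794 = 1745 lb.

T = 1675 lb, A_x = 734.2 lb, A_y = 1745 lb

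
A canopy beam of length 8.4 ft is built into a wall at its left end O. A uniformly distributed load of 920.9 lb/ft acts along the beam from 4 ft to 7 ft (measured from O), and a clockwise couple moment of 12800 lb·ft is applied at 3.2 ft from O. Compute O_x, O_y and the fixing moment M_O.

O_x = 0, O_y = 2763 lb, M_O = 27990 lb·ft

Resultant of the distributed load: 920.9 × 3 = 2762.7 lb at 5.5 ft from O.
ΣF_x = 0: O_x = 0.
ΣF_y = 0: O_y − 920.9·3 = 0 → O_y = 2763 lb.
ΣM about O: M_O − (920.9·3)·5.5 − 12800 = 0 → M_O = 27990 lb·ft.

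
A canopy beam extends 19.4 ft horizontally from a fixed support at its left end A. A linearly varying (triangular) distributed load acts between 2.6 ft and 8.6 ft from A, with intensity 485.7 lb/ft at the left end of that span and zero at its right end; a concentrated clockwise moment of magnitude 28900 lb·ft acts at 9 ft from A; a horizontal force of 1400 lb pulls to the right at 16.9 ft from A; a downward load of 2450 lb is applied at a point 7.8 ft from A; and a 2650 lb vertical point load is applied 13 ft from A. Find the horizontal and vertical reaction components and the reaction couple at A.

Resultant of the triangular load: ½ × 485.7 × 6 = 1457.1 lb, acting at 4.6 ft from A (one-third of the span from the peak).
ΣF_x = 0: A_x + 1400 = 0 → A_x = -1400 lb.
ΣF_y = 0: A_y − ½·485.7·6 − 2450 − 2650 = 0 → A_y = 6557 lb.
ΣM about A: M_A − (½·485.7·6)·4.6 − 28900 − 2450·7.8 − 2650·13 = 0 → M_A = 89160 lb·ft.

A_x = -1400 lb, A_y = 6557 lb, M_A = 89160 lb·ft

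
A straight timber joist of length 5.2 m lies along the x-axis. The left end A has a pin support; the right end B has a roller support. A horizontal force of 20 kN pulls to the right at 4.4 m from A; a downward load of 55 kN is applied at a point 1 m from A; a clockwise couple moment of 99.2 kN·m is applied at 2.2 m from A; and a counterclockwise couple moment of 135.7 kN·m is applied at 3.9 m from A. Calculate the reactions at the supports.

ΣM about A: B_y·5.2 − 55·1 − 99.2 + 135.7 = 0 → B_y = 18.5/5.2 = 3.55769 ≈ 3.558 kN.
ΣF_y = 0: A_y + 3.55769 − 55 = 0 → A_y = 51.44 kN.
ΣF_x = 0: A_x + 20 = 0 → A_x = -20.00 kN.

A_x = -20.00 kN, A_y = 51.44 kN, B_y = 3.558 kN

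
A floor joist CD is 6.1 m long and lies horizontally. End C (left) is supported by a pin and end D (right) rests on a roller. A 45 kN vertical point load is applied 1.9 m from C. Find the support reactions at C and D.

ΣM about C: D_y·6.1 − 45·1.9 = 0 → D_y = 85.5/6.1 = 14.0164 ≈ 14.02 kN.
ΣF_y = 0: C_y + 14.0164 − 45 = 0 → C_y = 30.98 kN.
ΣF_x = 0: no horizontal applied forces, so C_x = 0.

C_x = 0, C_y = 30.98 kN, D_y = 14.02 kN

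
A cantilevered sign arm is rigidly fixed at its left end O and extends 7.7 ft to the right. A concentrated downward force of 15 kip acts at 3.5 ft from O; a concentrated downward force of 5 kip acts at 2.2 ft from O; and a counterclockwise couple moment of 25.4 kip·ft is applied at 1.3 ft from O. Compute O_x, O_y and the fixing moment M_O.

O_x = 0, O_y = 20.00 kip, M_O = 38.10 kip·ft

ΣF_x = 0: O_x = 0.
ΣF_y = 0: O_y − 15 − 5 = 0 → O_y = 20.00 kip.
ΣM about O: M_O − 15·3.5 − 5·2.2 + 25.4 = 0 → M_O = 38.10 kip·ft.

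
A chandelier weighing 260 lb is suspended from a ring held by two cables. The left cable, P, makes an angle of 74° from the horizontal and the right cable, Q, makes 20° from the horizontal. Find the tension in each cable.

T_P = 244.9 lb, T_Q = 71.84 lb

ΣF_x = 0: −T_P·cos74° + T_Q·cos20° = 0 → T_Q = 0.293327·T_P.
ΣF_y = 0: T_P·sin74° + T_Q·sin20° = 260.
Substitute: T_P·(0.961262 + 0.293327·0.34202) = 260 → T_P = 244.917 ≈ 244.9 lb.
Then T_Q = 0.293327 × 244.917 = 71.84 lb.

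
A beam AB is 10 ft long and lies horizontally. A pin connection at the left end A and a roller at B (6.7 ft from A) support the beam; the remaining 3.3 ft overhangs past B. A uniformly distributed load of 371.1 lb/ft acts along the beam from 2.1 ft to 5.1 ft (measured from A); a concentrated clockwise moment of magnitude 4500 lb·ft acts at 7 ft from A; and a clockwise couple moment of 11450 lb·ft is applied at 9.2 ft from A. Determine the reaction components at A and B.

Resultant of the distributed load: 371.1 × 3 = 1113.3 lb at 3.6 ft from A.
Taking moments about A: B_y·6.7 − (371.1·3)·3.6 − 4500 − 11450 = 0 → B_y = 19957.88/6.7 = 2978.79 ≈ 2979 lb.
ΣF_y = 0: A_y + 2978.79 − 371.1·3 = 0 → A_y = -1865 lb.
ΣF_x = 0: no horizontal applied forces, so A_x = 0.

A_x = 0, A_y = -1865 lb, B_y = 2979 lb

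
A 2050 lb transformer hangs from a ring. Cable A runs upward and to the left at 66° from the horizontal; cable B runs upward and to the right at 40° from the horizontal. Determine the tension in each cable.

ΣF_x = 0: −T_A·cos66° + T_B·cos40° = 0 → T_B = 0.530957·T_A.
ΣF_y = 0: T_A·sin66° + T_B·sin40° = 2050.
Substitute: T_A·(0.913545 + 0.530957·0.642788) = 2050 → T_A = 1633.68 ≈ 1634 lb.
Then T_B = 0.530957 × 1633.68 = 867.4 lb.

T_A = 1634 lb, T_B = 867.4 lb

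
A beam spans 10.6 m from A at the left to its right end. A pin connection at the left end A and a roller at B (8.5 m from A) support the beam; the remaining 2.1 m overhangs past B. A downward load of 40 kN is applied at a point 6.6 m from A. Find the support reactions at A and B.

A_x = 0, A_y = 8.941 kN, B_y = 31.06 kN

Taking moments about A: B_y·8.5 − 40·6.6 = 0 → B_y = 264/8.5 = 31.0588 ≈ 31.06 kN.
ΣF_y = 0: A_y + 31.0588 − 40 = 0 → A_y = 8.941 kN.
ΣF_x = 0: no horizontal applied forces, so A_x = 0.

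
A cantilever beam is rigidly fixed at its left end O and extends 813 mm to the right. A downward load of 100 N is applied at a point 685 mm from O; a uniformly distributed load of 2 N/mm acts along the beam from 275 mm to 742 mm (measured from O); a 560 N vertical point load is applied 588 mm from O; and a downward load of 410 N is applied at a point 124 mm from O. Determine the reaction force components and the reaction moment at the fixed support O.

O_x = 0, O_y = 2004 N, M_O = 923600 N·mm

Resultant of the distributed load: 2 × 467 = 934 N at 508.5 mm from O.
ΣF_x = 0: O_x = 0.
ΣF_y = 0: O_y − 100 − 2·467 − 560 − 410 = 0 → O_y = 2004 N.
ΣM about O: M_O − 100·685 − (2·467)·508.5 − 560·588 − 410·124 = 0 → M_O = 923600 N·mm.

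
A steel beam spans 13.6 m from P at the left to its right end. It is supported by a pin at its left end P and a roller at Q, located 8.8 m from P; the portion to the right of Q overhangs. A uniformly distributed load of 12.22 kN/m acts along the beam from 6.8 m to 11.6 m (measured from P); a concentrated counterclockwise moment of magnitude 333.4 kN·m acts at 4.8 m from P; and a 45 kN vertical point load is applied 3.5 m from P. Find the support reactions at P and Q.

P_x = 0, P_y = 62.32 kN, Q_y = 41.33 kN

Resultant of the distributed load: 12.22 × 4.8 = 58.656 kN at 9.2 m from P.
ΣM about P: Q_y·8.8 − (12.22·4.8)·9.2 + 333.4 − 45·3.5 = 0 → Q_y = 363.7352/8.8 = 41.3335 ≈ 41.33 kN.
ΣF_y = 0: P_y + 41.3335 − 12.22·4.8 − 45 = 0 → P_y = 62.32 kN.
ΣF_x = 0: no horizontal applied forces, so P_x = 0.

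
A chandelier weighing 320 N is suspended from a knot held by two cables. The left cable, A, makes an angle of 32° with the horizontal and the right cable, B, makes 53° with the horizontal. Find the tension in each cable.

ΣF_x = 0: −T_A·cos32° + T_B·cos53° = 0 → T_B = 1.40915·T_A.
ΣF_y = 0: T_A·sin32° + T_B·sin53° = 320.
Substitute: T_A·(0.529919 + 1.40915·0.798636) = 320 → T_A = 193.316 ≈ 193.3 N.
Then T_B = 1.40915 × 193.316 = 272.4 N.

T_A = 193.3 N, T_B = 272.4 N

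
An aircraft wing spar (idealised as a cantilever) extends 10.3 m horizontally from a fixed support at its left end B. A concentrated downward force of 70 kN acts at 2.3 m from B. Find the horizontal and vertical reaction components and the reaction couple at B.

B_x = 0, B_y = 70.00 kN, M_B = 161.0 kN·m

ΣF_x = 0: B_x = 0.
ΣF_y = 0: B_y − 70 = 0 → B_y = 70.00 kN.
ΣM about B: M_B − 70·2.3 = 0 → M_B = 161.0 kN·m.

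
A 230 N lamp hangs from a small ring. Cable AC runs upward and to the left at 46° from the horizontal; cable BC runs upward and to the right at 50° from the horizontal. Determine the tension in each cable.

ΣF_x = 0: −T_AC·cos46° + T_BC·cos50° = 0 → T_BC = 1.0807·T_AC.
ΣF_y = 0: T_AC·sin46° + T_BC·sin50° = 230.
Substitute: T_AC·(0.71934 + 1.0807·0.766044) = 230 → T_AC = 148.655 ≈ 148.7 N.
Then T_BC = 1.0807 × 148.655 = 160.7 N.

T_AC = 148.7 N, T_BC = 160.7 N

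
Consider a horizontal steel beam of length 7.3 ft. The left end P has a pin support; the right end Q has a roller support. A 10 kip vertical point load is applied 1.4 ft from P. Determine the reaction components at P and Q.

P_x = 0, P_y = 8.082 kip, Q_y = 1.918 kip

ΣM about P: Q_y·7.3 − 10·1.4 = 0 → Q_y = 14/7.3 = 1.91781 ≈ 1.918 kip.
ΣF_y = 0: P_y + 1.91781 − 10 = 0 → P_y = 8.082 kip.
ΣF_x = 0: no horizontal applied forces, so P_x = 0.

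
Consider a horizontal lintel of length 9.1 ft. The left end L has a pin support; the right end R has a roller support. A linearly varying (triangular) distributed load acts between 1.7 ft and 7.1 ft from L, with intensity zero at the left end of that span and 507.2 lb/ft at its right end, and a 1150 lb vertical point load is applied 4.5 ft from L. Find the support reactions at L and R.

L_x = 0, L_y = 1153 lb, R_y = 1366 lb

Resultant of the triangular load: ½ × 507.2 × 5.4 = 1369.44 lb, acting at 5.3 ft from L (one-third of the span from the peak).
ΣM about L: R_y·9.1 − (½·507.2·5.4)·5.3 − 1150·4.5 = 0 → R_y = 12433.032/9.1 = 1366.27 ≈ 1366 lb.
ΣF_y = 0: L_y + 1366.27 − ½·507.2·5.4 − 1150 = 0 → L_y = 1153 lb.
ΣF_x = 0: no horizontal applied forces, so L_x = 0.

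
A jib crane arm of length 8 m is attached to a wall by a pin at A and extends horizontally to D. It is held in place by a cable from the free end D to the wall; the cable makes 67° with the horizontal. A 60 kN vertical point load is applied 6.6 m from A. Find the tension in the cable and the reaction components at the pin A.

ΣM about A: T·sin67°·8 − 60·6.6 = 0 → T = 396/(8·0.920505) = 53.7748 ≈ 53.77 kN.
ΣF_x = 0: A_x − T·cos67° = 0 → A_x = 53.7748 × 0.390731 = 21.01 kN.
ΣF_y = 0: A_y + T·sin67° − 60 = 0 → A_y = 60 − 53.7748 × 0.920505 = 10.50 kN.

T = 53.77 kN, A_x = 21.01 kN, A_y = 10.50 kN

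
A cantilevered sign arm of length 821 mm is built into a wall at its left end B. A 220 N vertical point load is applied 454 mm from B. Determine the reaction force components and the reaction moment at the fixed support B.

B_x = 0, B_y = 220.0 N, M_B = 99880 N·mm

ΣF_x = 0: B_x = 0.
ΣF_y = 0: B_y − 220 = 0 → B_y = 220.0 N.
ΣM about B: M_B − 220·454 = 0 → M_B = 99880 N·mm.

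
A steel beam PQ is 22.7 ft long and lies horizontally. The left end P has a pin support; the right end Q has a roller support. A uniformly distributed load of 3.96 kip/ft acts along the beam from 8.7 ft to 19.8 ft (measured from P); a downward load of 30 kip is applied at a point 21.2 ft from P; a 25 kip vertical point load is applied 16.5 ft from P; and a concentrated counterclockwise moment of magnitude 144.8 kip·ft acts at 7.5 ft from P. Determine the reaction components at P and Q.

Resultant of the distributed load: 3.96 × 11.1 = 43.956 kip at 14.25 ft from P.
Taking moments about P: Q_y·22.7 − (3.96·11.1)·14.25 − 30·21.2 − 25·16.5 + 144.8 = 0 → Q_y = 1530.073/22.7 = 67.4041 ≈ 67.40 kip.
ΣF_y = 0: P_y + 67.4041 − 3.96·11.1 − 30 − 25 = 0 → P_y = 31.55 kip.
ΣF_x = 0: no horizontal applied forces, so P_x = 0.

P_x = 0, P_y = 31.55 kip, Q_y = 67.40 kip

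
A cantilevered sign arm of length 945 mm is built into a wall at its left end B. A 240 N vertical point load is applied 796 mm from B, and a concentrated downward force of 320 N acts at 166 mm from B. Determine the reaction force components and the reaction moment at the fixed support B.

ΣF_x = 0: B_x = 0.
ΣF_y = 0: B_y − 240 − 320 = 0 → B_y = 560.0 N.
ΣM about B: M_B − 240·796 − 320·166 = 0 → M_B = 244200 N·mm.

B_x = 0, B_y = 560.0 N, M_B = 244200 N·mm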